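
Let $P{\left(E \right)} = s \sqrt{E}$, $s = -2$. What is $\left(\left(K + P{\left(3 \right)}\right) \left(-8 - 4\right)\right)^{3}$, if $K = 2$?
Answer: $-138240 + 82944 \sqrt{3} \approx 5423.2$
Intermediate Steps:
$P{\left(E \right)} = - 2 \sqrt{E}$
$\left(\left(K + P{\left(3 \right)}\right) \left(-8 - 4\right)\right)^{3} = \left(\left(2 - 2 \sqrt{3}\right) \left(-8 - 4\right)\right)^{3} = \left(\left(2 - 2 \sqrt{3}\right) \left(-12\right)\right)^{3} = \left(-24 + 24 \sqrt{3}\right)^{3}$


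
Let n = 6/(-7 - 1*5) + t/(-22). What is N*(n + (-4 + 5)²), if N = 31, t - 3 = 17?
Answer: -279/22 ≈ -12.682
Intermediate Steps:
t = 20 (t = 3 + 17 = 20)
n = -31/22 (n = 6/(-7 - 1*5) + 20/(-22) = 6/(-7 - 5) + 20*(-1/22) = 6/(-12) - 10/11 = 6*(-1/12) - 10/11 = -½ - 10/11 = -31/22 ≈ -1.4091)
N*(n + (-4 + 5)²) = 31*(-31/22 + (-4 + 5)²) = 31*(-31/22 + 1²) = 31*(-31/22 + 1) = 31*(-9/22) = -279/22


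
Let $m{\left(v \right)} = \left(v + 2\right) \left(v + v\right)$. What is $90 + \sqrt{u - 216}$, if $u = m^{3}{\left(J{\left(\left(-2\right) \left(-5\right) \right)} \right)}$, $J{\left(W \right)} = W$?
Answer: $90 + 18 \sqrt{42666} \approx 3808.0$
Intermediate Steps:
$m{\left(v \right)} = 2 v \left(2 + v\right)$ ($m{\left(v \right)} = \left(2 + v\right) 2 v = 2 v \left(2 + v\right)$)
$u = 13824000$ ($u = \left(2 \left(\left(-2\right) \left(-5\right)\right) \left(2 - -10\right)\right)^{3} = \left(2 \cdot 10 \left(2 + 10\right)\right)^{3} = \left(2 \cdot 10 \cdot 12\right)^{3} = 240^{3} = 13824000$)
$90 + \sqrt{u - 216} = 90 + \sqrt{13824000 - 216} = 90 + \sqrt{13823784} = 90 + 18 \sqrt{42666}$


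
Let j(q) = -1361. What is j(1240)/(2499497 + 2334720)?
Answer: -1361/4834217 ≈ -0.00028153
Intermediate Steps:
j(1240)/(2499497 + 2334720) = -1361/(2499497 + 2334720) = -1361/4834217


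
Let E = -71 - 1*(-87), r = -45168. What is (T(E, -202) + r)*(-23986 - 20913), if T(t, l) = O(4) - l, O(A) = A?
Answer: 2018748838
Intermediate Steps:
E = 16 (E = -71 + 87 = 16)
T(t, l) = 4 - l
(T(E, -202) + r)*(-23986 - 20913) = ((4 - 1*(-202)) - 45168)*(-23986 - 20913) = ((4 + 202) - 45168)*(-44899) = (206 - 45168)*(-44899) = -44962*(-44899) = 2018748838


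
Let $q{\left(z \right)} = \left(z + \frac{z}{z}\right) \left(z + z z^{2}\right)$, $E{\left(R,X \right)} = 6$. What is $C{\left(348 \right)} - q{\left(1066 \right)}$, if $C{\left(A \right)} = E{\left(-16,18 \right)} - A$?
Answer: $-1292517451996$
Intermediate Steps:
$q{\left(z \right)} = \left(1 + z\right) \left(z + z^{3}\right)$ ($q{\left(z \right)} = \left(z + 1\right) \left(z + z^{3}\right) = \left(1 + z\right) \left(z + z^{3}\right)$)
$C{\left(A \right)} = 6 - A$
$C{\left(348 \right)} - q{\left(1066 \right)} = \left(6 - 348\right) - 1066 \left(1 + 1066 + 1066^{2} + 1066^{3}\right) = \left(6 - 348\right) - 1066 \left(1 + 1066 + 1136356 + 1211355496\right) = -342 - 1066 \cdot 1212492919 = -342 - 1292517451654 = -1292517451996$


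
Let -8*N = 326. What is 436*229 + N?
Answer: 399213/4 ≈ 99803.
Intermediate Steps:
N = -163/4 (N = -1/8*326 = -163/4 ≈ -40.750)
436*229 + N = 436*229 - 163/4 = 99844 - 163/4 = 399213/4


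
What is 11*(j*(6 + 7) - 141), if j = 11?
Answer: 22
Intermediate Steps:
11*(j*(6 + 7) - 141) = 11*(11*(6 + 7) - 141) = 11*(11*13 - 141) = 11*(143 - 141) = 11*2 = 22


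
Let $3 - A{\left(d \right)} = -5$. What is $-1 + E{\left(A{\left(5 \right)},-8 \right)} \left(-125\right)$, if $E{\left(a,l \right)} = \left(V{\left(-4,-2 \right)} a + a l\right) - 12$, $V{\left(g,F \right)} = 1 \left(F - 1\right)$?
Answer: $12499$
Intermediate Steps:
$A{\left(d \right)} = 8$ ($A{\left(d \right)} = 3 - -5 = 3 + 5 = 8$)
$V{\left(g,F \right)} = -1 + F$ ($V{\left(g,F \right)} = 1 \left(-1 + F\right) = -1 + F$)
$E{\left(a,l \right)} = -12 - 3 a + a l$ ($E{\left(a,l \right)} = \left(\left(-1 - 2\right) a + a l\right) - 12 = \left(- 3 a + a l\right) - 12 = -12 - 3 a + a l$)
$-1 + E{\left(A{\left(5 \right)},-8 \right)} \left(-125\right) = -1 + \left(-12 - 24 + 8 \left(-8\right)\right) \left(-125\right) = -1 + \left(-12 - 24 - 64\right) \left(-125\right) = -1 - -12500 = -1 + 12500 = 12499$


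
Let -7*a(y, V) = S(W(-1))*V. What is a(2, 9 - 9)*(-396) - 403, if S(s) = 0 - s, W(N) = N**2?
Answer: -403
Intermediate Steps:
S(s) = -s
a(y, V) = V/7 (a(y, V) = -(-1*(-1)**2)*V/7 = -(-1*1)*V/7 = -(-1)*V/7 = V/7)
a(2, 9 - 9)*(-396) - 403 = ((9 - 9)/7)*(-396) - 403 = ((1/7)*0)*(-396) - 403 = 0*(-396) - 403 = 0 - 403 = -403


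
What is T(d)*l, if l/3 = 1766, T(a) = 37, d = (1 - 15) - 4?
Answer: 196026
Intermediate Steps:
d = -18 (d = -14 - 4 = -18)
l = 5298 (l = 3*1766 = 5298)
T(d)*l = 37*5298 = 196026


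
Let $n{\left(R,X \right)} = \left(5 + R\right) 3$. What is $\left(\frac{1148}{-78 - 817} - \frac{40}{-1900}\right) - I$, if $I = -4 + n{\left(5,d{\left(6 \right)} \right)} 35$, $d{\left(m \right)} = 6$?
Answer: $- \frac{17808684}{17005} \approx -1047.3$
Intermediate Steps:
$n{\left(R,X \right)} = 15 + 3 R$
$I = 1046$ ($I = -4 + \left(15 + 3 \cdot 5\right) 35 = -4 + \left(15 + 15\right) 35 = -4 + 30 \cdot 35 = -4 + 1050 = 1046$)
$\left(\frac{1148}{-78 - 817} - \frac{40}{-1900}\right) - I = \left(\frac{1148}{-78 - 817} - \frac{40}{-1900}\right) - 1046 = \left(\frac{1148}{-78 - 817} - - \frac{2}{95}\right) - 1046 = \left(\frac{1148}{-895} + \frac{2}{95}\right) - 1046 = \left(1148 \left(- \frac{1}{895}\right) + \frac{2}{95}\right) - 1046 = \left(- \frac{1148}{895} + \frac{2}{95}\right) - 1046 = - \frac{21454}{17005} - 1046 = - \frac{17808684}{17005}$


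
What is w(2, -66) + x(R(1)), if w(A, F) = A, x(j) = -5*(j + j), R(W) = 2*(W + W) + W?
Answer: -48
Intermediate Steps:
R(W) = 5*W (R(W) = 2*(2*W) + W = 4*W + W = 5*W)
x(j) = -10*j
w(2, -66) + x(R(1)) = 2 - 50 = -48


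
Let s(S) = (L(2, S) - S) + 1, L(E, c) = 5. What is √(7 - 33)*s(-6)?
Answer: 12*I*√26 ≈ 61.188*I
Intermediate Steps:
s(S) = 6 - S (s(S) = (5 - S) + 1 = 6 - S)
√(7 - 33)*s(-6) = √(7 - 33)*(6 - 1*(-6)) = √(-26)*(6 + 6) = (I*√26)*12 = 12*I*√26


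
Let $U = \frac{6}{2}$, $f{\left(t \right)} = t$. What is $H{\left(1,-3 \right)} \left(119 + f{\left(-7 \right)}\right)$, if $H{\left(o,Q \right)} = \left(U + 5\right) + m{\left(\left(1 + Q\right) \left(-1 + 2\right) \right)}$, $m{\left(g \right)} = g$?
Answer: $672$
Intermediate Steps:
$U = 3$ ($U = 6 \cdot \frac{1}{2} = 3$)
$H{\left(o,Q \right)} = 9 + Q$ ($H{\left(o,Q \right)} = \left(3 + 5\right) + \left(1 + Q\right) \left(-1 + 2\right) = 8 + \left(1 + Q\right) 1 = 8 + \left(1 + Q\right) = 9 + Q$)
$H{\left(1,-3 \right)} \left(119 + f{\left(-7 \right)}\right) = \left(9 - 3\right) \left(119 - 7\right) = 6 \cdot 112 = 672$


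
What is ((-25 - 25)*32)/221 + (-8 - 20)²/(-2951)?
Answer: -376528/50167 ≈ -7.5055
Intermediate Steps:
((-25 - 25)*32)/221 + (-8 - 20)²/(-2951) = -50*32*(1/221) + (-28)²*(-1/2951) = -1600*1/221 + 784*(-1/2951) = -1600/221 - 784/2951 = -376528/50167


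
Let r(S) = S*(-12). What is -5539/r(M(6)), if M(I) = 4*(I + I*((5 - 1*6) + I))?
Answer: 5539/1728 ≈ 3.2054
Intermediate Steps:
M(I) = 4*I + 4*I*(-1 + I) (M(I) = 4*(I + I*((5 - 6) + I)) = 4*(I + I*(-1 + I)) = 4*I + 4*I*(-1 + I))
r(S) = -12*S
-5539/r(M(6)) = -5539/((-48*6²)) = -5539/((-48*36)) = -5539/((-12*144)) = -5539/(-1728) = -5539*(-1/1728) = 5539/1728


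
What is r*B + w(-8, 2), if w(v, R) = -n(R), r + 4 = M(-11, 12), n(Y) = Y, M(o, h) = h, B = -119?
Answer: -954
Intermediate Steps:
r = 8 (r = -4 + 12 = 8)
w(v, R) = -R
r*B + w(-8, 2) = 8*(-119) - 1*2 = -952 - 2 = -954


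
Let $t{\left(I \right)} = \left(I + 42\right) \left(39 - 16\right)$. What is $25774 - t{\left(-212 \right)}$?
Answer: $29684$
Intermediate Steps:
$t{\left(I \right)} = 966 + 23 I$ ($t{\left(I \right)} = \left(42 + I\right) 23 = 966 + 23 I$)
$25774 - t{\left(-212 \right)} = 25774 - \left(966 + 23 \left(-212\right)\right) = 25774 - \left(966 - 4876\right) = 25774 - -3910 = 25774 + 3910 = 29684$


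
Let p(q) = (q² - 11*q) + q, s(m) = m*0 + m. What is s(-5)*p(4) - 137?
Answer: -17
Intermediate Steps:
s(m) = m (s(m) = 0 + m = m)
p(q) = q² - 10*q
s(-5)*p(4) - 137 = -20*(-10 + 4) - 137 = -20*(-6) - 137 = -5*(-24) - 137 = 120 - 137 = -17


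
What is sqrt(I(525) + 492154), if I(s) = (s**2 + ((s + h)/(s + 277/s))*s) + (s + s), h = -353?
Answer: sqrt(14634453634578679)/137951 ≈ 876.93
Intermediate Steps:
I(s) = s**2 + 2*s + s*(-353 + s)/(s + 277/s) (I(s) = (s**2 + ((s - 353)/(s + 277/s))*s) + (s + s) = (s**2 + ((-353 + s)/(s + 277/s))*s) + 2*s = (s**2 + s*(-353 + s)/(s + 277/s)) + 2*s = s**2 + 2*s + s*(-353 + s)/(s + 277/s))
sqrt(I(525) + 492154) = sqrt(525*(554 + 525**3 - 76*525 + 3*525**2)/(277 + 525**2) + 492154) = sqrt(525*(554 + 144703125 - 39900 + 3*275625)/(277 + 275625) + 492154) = sqrt(525*(554 + 144703125 - 39900 + 826875)/275902 + 492154) = sqrt(525*(1/275902)*145490654 + 492154) = sqrt(38191296675/137951 + 492154) = sqrt(106084433129/137951) = sqrt(14634453634578679)/137951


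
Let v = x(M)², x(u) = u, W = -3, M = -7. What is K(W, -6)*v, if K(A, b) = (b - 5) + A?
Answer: -686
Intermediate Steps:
K(A, b) = -5 + A + b (K(A, b) = (-5 + b) + A = -5 + A + b)
v = 49 (v = (-7)² = 49)
K(W, -6)*v = (-5 - 3 - 6)*49 = -14*49 = -686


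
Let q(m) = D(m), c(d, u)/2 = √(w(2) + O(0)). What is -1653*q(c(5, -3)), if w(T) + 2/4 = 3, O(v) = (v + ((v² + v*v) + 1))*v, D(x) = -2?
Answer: 3306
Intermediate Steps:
O(v) = v*(1 + v + 2*v²) (O(v) = (v + ((v² + v²) + 1))*v = (v + (2*v² + 1))*v = (v + (1 + 2*v²))*v = (1 + v + 2*v²)*v = v*(1 + v + 2*v²))
w(T) = 5/2 (w(T) = -½ + 3 = 5/2)
c(d, u) = √10 (c(d, u) = 2*√(5/2 + 0*(1 + 0 + 2*0²)) = 2*√(5/2 + 0*(1 + 0 + 2*0)) = 2*√(5/2 + 0*(1 + 0 + 0)) = 2*√(5/2 + 0*1) = 2*√(5/2 + 0) = 2*√(5/2) = 2*(√10/2) = √10)
q(m) = -2
-1653*q(c(5, -3)) = -1653*(-2) = 3306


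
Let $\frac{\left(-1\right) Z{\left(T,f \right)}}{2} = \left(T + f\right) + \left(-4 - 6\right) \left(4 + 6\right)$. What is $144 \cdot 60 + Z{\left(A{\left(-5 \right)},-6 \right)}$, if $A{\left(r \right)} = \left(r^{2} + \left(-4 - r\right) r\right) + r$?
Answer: $8822$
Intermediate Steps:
$A{\left(r \right)} = r + r^{2} + r \left(-4 - r\right)$ ($A{\left(r \right)} = \left(r^{2} + r \left(-4 - r\right)\right) + r = r + r^{2} + r \left(-4 - r\right)$)
$Z{\left(T,f \right)} = 200 - 2 T - 2 f$ ($Z{\left(T,f \right)} = - 2 \left(\left(T + f\right) + \left(-4 - 6\right) \left(4 + 6\right)\right) = - 2 \left(\left(T + f\right) - 100\right) = - 2 \left(-100 + T + f\right) = 200 - 2 T - 2 f$)
$144 \cdot 60 + Z{\left(A{\left(-5 \right)},-6 \right)} = 144 \cdot 60 - \left(-212 + 2 \left(-3\right) \left(-5\right)\right) = 8640 + \left(200 - 30 + 12\right) = 8640 + 182 = 8822$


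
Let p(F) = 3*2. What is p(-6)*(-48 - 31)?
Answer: -474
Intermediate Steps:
p(F) = 6
p(-6)*(-48 - 31) = 6*(-48 - 31) = 6*(-79) = -474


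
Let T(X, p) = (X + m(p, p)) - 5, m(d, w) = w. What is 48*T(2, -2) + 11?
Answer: -229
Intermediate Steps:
T(X, p) = -5 + X + p (T(X, p) = (X + p) - 5 = -5 + X + p)
48*T(2, -2) + 11 = 48*(-5 + 2 - 2) + 11 = 48*(-5) + 11 = -240 + 11 = -229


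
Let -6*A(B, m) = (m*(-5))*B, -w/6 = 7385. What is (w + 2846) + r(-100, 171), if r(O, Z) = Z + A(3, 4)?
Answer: -41283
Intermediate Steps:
w = -44310 (w = -6*7385 = -44310)
A(B, m) = 5*B*m/6 (A(B, m) = -m*(-5)*B/6 = -(-5*m)*B/6 = -(-5)*B*m/6 = 5*B*m/6)
r(O, Z) = 10 + Z (r(O, Z) = Z + (5/6)*3*4 = Z + 10 = 10 + Z)
(w + 2846) + r(-100, 171) = (-44310 + 2846) + (10 + 171) = -41464 + 181 = -41283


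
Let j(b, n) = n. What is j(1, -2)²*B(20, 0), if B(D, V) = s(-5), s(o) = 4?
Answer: 16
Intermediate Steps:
B(D, V) = 4
j(1, -2)²*B(20, 0) = (-2)²*4 = 4*4 = 16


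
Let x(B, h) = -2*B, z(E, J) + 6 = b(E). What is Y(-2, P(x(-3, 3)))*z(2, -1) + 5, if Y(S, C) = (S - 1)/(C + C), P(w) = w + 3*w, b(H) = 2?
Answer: 21/4 ≈ 5.2500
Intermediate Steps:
z(E, J) = -4 (z(E, J) = -6 + 2 = -4)
P(w) = 4*w
Y(S, C) = (-1 + S)/(2*C) (Y(S, C) = (-1 + S)/((2*C)) = (-1 + S)*(1/(2*C)) = (-1 + S)/(2*C))
Y(-2, P(x(-3, 3)))*z(2, -1) + 5 = ((-1 - 2)/(2*((4*(-2*(-3))))))*(-4) + 5 = ((½)*(-3)/(4*6))*(-4) + 5 = ((½)*(-3)/24)*(-4) + 5 = ((½)*(1/24)*(-3))*(-4) + 5 = -1/16*(-4) + 5 = ¼ + 5 = 21/4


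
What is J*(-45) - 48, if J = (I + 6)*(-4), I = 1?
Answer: 1212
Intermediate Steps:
J = -28 (J = (1 + 6)*(-4) = 7*(-4) = -28)
J*(-45) - 48 = -28*(-45) - 48 = 1260 - 48 = 1212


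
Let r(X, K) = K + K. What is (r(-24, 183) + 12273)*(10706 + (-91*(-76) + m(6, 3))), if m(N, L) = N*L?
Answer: 222951960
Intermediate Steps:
r(X, K) = 2*K
m(N, L) = L*N
(r(-24, 183) + 12273)*(10706 + (-91*(-76) + m(6, 3))) = (2*183 + 12273)*(10706 + (-91*(-76) + 3*6)) = (366 + 12273)*(10706 + (6916 + 18)) = 12639*(10706 + 6934) = 12639*17640 = 222951960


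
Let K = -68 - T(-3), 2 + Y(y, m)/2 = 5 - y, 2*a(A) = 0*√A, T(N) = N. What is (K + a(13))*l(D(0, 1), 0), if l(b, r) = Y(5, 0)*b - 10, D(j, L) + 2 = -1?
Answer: -130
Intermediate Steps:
a(A) = 0 (a(A) = (0*√A)/2 = (½)*0 = 0)
D(j, L) = -3 (D(j, L) = -2 - 1 = -3)
Y(y, m) = 6 - 2*y (Y(y, m) = -4 + 2*(5 - y) = -4 + (10 - 2*y) = 6 - 2*y)
l(b, r) = -10 - 4*b (l(b, r) = (6 - 2*5)*b - 10 = (6 - 10)*b - 10 = -4*b - 10 = -10 - 4*b)
K = -65 (K = -68 - 1*(-3) = -68 + 3 = -65)
(K + a(13))*l(D(0, 1), 0) = (-65 + 0)*(-10 - 4*(-3)) = -65*(-10 + 12) = -65*2 = -130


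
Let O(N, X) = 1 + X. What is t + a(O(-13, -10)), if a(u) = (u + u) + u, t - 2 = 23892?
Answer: 23867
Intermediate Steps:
t = 23894 (t = 2 + 23892 = 23894)
a(u) = 3*u (a(u) = 2*u + u = 3*u)
t + a(O(-13, -10)) = 23894 + 3*(1 - 10) = 23894 + 3*(-9) = 23894 - 27 = 23867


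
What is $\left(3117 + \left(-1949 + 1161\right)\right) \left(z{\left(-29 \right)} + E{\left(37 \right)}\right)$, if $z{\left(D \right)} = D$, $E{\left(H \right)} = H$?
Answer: $18632$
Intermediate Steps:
$\left(3117 + \left(-1949 + 1161\right)\right) \left(z{\left(-29 \right)} + E{\left(37 \right)}\right) = \left(3117 + \left(-1949 + 1161\right)\right) \left(-29 + 37\right) = \left(3117 - 788\right) 8 = 2329 \cdot 8 = 18632$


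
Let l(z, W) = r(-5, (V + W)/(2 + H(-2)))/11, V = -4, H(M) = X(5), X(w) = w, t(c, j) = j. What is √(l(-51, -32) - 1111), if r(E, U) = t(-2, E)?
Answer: I*√134486/11 ≈ 33.339*I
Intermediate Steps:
H(M) = 5
r(E, U) = E
l(z, W) = -5/11
√(l(-51, -32) - 1111) = √(-5/11 - 1111) = √(-12226/11) = I*√134486/11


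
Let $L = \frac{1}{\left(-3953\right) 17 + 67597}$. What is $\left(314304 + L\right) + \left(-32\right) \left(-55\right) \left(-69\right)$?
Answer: $\frac{76374145}{396} \approx 1.9286 \cdot 10^{5}$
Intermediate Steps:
$L = \frac{1}{396}$ ($L = \frac{1}{-67201 + 67597} = \frac{1}{396} \approx 0.0025253$)
$\left(314304 + L\right) + \left(-32\right) \left(-55\right) \left(-69\right) = \left(314304 + \frac{1}{396}\right) + \left(-32\right) \left(-55\right) \left(-69\right) = \frac{124464385}{396} + 1760 \left(-69\right) = \frac{124464385}{396} - 121440 = \frac{76374145}{396}$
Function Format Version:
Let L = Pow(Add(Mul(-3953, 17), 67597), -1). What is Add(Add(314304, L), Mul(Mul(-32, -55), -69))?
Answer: Rational(76374145, 396) ≈ 1.9286e+5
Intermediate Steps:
L = Rational(1, 396) (L = Pow(Add(-67201, 67597), -1) = Pow(396, -1) = Rational(1, 396) ≈ 0.0025253)
Add(Add(314304, L), Mul(Mul(-32, -55), -69)) = Add(Add(314304, Rational(1, 396)), Mul(Mul(-32, -55), -69)) = Add(Rational(124464385, 396), Mul(1760, -69)) = Add(Rational(124464385, 396), -121440) = Rational(76374145, 396)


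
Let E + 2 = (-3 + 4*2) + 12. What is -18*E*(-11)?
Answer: 2970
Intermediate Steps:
E = 15 (E = -2 + ((-3 + 4*2) + 12) = -2 + ((-3 + 8) + 12) = -2 + (5 + 12) = -2 + 17 = 15)
-18*E*(-11) = -18*15*(-11) = -270*(-11) = 2970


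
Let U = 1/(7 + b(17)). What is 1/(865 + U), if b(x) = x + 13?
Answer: 37/32006 ≈ 0.0011560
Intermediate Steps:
b(x) = 13 + x
U = 1/37 (U = 1/(7 + (13 + 17)) = 1/(7 + 30) = 1/37 ≈ 0.027027)
1/(865 + U) = 1/(865 + 1/37) = 1/(32006/37) = 37/32006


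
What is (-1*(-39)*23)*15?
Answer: 13455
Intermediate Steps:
(-1*(-39)*23)*15 = (39*23)*15 = 897*15 = 13455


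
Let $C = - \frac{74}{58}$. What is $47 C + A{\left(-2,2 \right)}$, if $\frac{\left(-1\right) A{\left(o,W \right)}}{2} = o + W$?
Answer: $- \frac{1739}{29} \approx -59.966$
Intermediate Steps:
$A{\left(o,W \right)} = - 2 W - 2 o$ ($A{\left(o,W \right)} = - 2 \left(o + W\right) = - 2 \left(W + o\right) = - 2 W - 2 o$)
$C = - \frac{37}{29}$ ($C = \left(-74\right) \frac{1}{58} = - \frac{37}{29} \approx -1.2759$)
$47 C + A{\left(-2,2 \right)} = 47 \left(- \frac{37}{29}\right) - 0 = - \frac{1739}{29} + \left(-4 + 4\right) = - \frac{1739}{29} + 0 = - \frac{1739}{29}$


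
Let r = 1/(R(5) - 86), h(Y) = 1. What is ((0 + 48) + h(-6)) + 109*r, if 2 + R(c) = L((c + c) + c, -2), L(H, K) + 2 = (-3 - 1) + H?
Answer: 3762/79 ≈ 47.620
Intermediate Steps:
L(H, K) = -6 + H (L(H, K) = -2 + ((-3 - 1) + H) = -2 + (-4 + H) = -6 + H)
R(c) = -8 + 3*c (R(c) = -2 + (-6 + ((c + c) + c)) = -2 + (-6 + (2*c + c)) = -2 + (-6 + 3*c) = -8 + 3*c)
r = -1/79 (r = 1/((-8 + 3*5) - 86) = 1/((-8 + 15) - 86) = 1/(7 - 86) = 1/(-79) = -1/79 ≈ -0.012658)
((0 + 48) + h(-6)) + 109*r = ((0 + 48) + 1) + 109*(-1/79) = (48 + 1) - 109/79 = 49 - 109/79 = 3762/79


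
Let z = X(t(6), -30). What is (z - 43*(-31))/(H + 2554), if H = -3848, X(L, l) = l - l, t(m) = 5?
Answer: -1333/1294 ≈ -1.0301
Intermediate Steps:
X(L, l) = 0
z = 0
(z - 43*(-31))/(H + 2554) = (0 - 43*(-31))/(-3848 + 2554) = (0 + 1333)/(-1294) = 1333*(-1/1294) = -1333/1294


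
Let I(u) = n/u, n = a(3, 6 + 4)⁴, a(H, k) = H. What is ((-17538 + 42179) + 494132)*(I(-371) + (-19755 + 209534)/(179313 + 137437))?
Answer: 473790711943/2398250 ≈ 1.9756e+5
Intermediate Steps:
n = 81 (n = 3⁴ = 81)
I(u) = 81/u
((-17538 + 42179) + 494132)*(I(-371) + (-19755 + 209534)/(179313 + 137437)) = ((-17538 + 42179) + 494132)*(81/(-371) + (-19755 + 209534)/(179313 + 137437)) = (24641 + 494132)*(81*(-1/371) + 189779/316750) = 518773*(-81/371 + 189779*(1/316750)) = 518773*(-81/371 + 189779/316750) = 518773*(913291/2398250) = 473790711943/2398250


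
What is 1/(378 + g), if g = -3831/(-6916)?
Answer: 6916/2618079 ≈ 0.0026416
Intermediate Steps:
g = 3831/6916 (g = -3831*(-1/6916) = 3831/6916 ≈ 0.55393)
1/(378 + g) = 1/(378 + 3831/6916) = 1/(2618079/6916) = 6916/2618079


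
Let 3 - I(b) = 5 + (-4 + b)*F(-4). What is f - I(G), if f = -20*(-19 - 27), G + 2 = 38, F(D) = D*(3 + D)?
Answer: 1050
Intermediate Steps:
G = 36 (G = -2 + 38 = 36)
I(b) = 14 - 4*b (I(b) = 3 - (5 + (-4 + b)*(-4*(3 - 4))) = 3 - (5 + (-4 + b)*(-4*(-1))) = 3 - (5 + (-4 + b)*4) = 3 - (5 + (-16 + 4*b)) = 3 - (-11 + 4*b) = 3 + (11 - 4*b) = 14 - 4*b)
f = 920 (f = -20*(-46) = 920)
f - I(G) = 920 - (14 - 4*36) = 920 - (14 - 144) = 920 - 1*(-130) = 920 + 130 = 1050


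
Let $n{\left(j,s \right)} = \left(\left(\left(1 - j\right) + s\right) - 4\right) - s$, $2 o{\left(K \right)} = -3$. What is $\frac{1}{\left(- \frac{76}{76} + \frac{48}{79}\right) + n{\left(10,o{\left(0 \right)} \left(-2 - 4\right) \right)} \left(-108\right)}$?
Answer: $\frac{79}{110885} \approx 0.00071245$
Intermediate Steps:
$o{\left(K \right)} = - \frac{3}{2}$ ($o{\left(K \right)} = \frac{1}{2} \left(-3\right) = - \frac{3}{2}$)
$n{\left(j,s \right)} = -3 - j$ ($n{\left(j,s \right)} = \left(\left(1 + s - j\right) - 4\right) - s = \left(-3 + s - j\right) - s = -3 - j$)
$\frac{1}{\left(- \frac{76}{76} + \frac{48}{79}\right) + n{\left(10,o{\left(0 \right)} \left(-2 - 4\right) \right)} \left(-108\right)} = \frac{1}{\left(- \frac{76}{76} + \frac{48}{79}\right) + \left(-3 - 10\right) \left(-108\right)} = \frac{1}{\left(\left(-76\right) \frac{1}{76} + 48 \cdot \frac{1}{79}\right) + \left(-3 - 10\right) \left(-108\right)} = \frac{1}{\left(-1 + \frac{48}{79}\right) - -1404} = \frac{1}{- \frac{31}{79} + 1404} = \frac{1}{\frac{110885}{79}} = \frac{79}{110885}$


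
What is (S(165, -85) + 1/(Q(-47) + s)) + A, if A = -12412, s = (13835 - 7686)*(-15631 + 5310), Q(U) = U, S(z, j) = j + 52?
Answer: -789807936821/63463876 ≈ -12445.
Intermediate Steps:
S(z, j) = 52 + j
s = -63463829 (s = 6149*(-10321) = -63463829)
(S(165, -85) + 1/(Q(-47) + s)) + A = ((52 - 85) + 1/(-47 - 63463829)) - 12412 = (-33 + 1/(-63463876)) - 12412 = (-33 - 1/63463876) - 12412 = -2094307909/63463876 - 12412 = -789807936821/63463876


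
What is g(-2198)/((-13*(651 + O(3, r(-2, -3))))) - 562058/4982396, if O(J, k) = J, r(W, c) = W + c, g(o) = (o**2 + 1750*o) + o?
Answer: -408334381791/3530027566 ≈ -115.67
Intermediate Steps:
g(o) = o**2 + 1751*o
g(-2198)/((-13*(651 + O(3, r(-2, -3))))) - 562058/4982396 = (-2198*(1751 - 2198))/((-13*(651 + 3))) - 562058/4982396 = (-2198*(-447))/((-13*654)) - 562058*1/4982396 = 982506/(-8502) - 281029/2491198 = 982506*(-1/8502) - 281029/2491198 = -163751/1417 - 281029/2491198 = -408334381791/3530027566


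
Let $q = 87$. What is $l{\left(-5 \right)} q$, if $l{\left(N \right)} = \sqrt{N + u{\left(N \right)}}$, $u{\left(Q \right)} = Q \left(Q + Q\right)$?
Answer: $261 \sqrt{5} \approx 583.61$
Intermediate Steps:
$u{\left(Q \right)} = 2 Q^{2}$ ($u{\left(Q \right)} = Q 2 Q = 2 Q^{2}$)
$l{\left(N \right)} = \sqrt{N + 2 N^{2}}$
$l{\left(-5 \right)} q = \sqrt{- 5 \left(1 + 2 \left(-5\right)\right)} 87 = \sqrt{- 5 \left(1 - 10\right)} 87 = \sqrt{\left(-5\right) \left(-9\right)} 87 = \sqrt{45} \cdot 87 = 3 \sqrt{5} \cdot 87 = 261 \sqrt{5}$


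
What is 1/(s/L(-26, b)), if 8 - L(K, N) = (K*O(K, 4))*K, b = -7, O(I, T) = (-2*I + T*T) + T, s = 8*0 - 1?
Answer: 48664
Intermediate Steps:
s = -1 (s = 0 - 1 = -1)
O(I, T) = T + T² - 2*I (O(I, T) = (-2*I + T²) + T = (T² - 2*I) + T = T + T² - 2*I)
L(K, N) = 8 - K²*(20 - 2*K) (L(K, N) = 8 - K*(4 + 4² - 2*K)*K = 8 - K*(4 + 16 - 2*K)*K = 8 - K*(20 - 2*K)*K = 8 - K²*(20 - 2*K))
1/(s/L(-26, b)) = 1/(-1/(8 + 2*(-26)²*(-10 - 26))) = 1/(-1/(8 + 2*676*(-36))) = 1/(-1/(8 - 48672)) = 1/(-1/(-48664)) = 1/(-1*(-1/48664)) = 1/(1/48664) = 48664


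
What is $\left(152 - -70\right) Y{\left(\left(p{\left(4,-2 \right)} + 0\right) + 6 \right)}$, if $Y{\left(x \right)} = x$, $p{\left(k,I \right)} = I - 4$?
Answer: $0$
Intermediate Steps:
$p{\left(k,I \right)} = -4 + I$ ($p{\left(k,I \right)} = I - 4 = -4 + I$)
$\left(152 - -70\right) Y{\left(\left(p{\left(4,-2 \right)} + 0\right) + 6 \right)} = \left(152 - -70\right) \left(\left(\left(-4 - 2\right) + 0\right) + 6\right) = \left(152 + 70\right) \left(\left(-6 + 0\right) + 6\right) = 222 \left(-6 + 6\right) = 222 \cdot 0 = 0$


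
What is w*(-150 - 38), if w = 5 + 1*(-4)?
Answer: -188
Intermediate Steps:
w = 1 (w = 5 - 4 = 1)
w*(-150 - 38) = 1*(-150 - 38) = 1*(-188) = -188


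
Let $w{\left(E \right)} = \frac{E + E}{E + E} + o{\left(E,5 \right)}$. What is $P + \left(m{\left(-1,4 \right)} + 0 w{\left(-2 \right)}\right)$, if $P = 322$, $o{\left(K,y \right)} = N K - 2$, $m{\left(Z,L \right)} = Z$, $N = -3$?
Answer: $321$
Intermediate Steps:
$o{\left(K,y \right)} = -2 - 3 K$ ($o{\left(K,y \right)} = - 3 K - 2 = -2 - 3 K$)
$w{\left(E \right)} = -1 - 3 E$ ($w{\left(E \right)} = \frac{E + E}{E + E} - \left(2 + 3 E\right) = \frac{2 E}{2 E} - \left(2 + 3 E\right) = 2 E \frac{1}{2 E} - \left(2 + 3 E\right) = 1 - \left(2 + 3 E\right) = -1 - 3 E$)
$P + \left(m{\left(-1,4 \right)} + 0 w{\left(-2 \right)}\right) = 322 - \left(1 + 0 \left(-1 - -6\right)\right) = 322 - \left(1 + 0 \left(-1 + 6\right)\right) = 322 + \left(-1 + 0 \cdot 5\right) = 322 + \left(-1 + 0\right) = 322 - 1 = 321$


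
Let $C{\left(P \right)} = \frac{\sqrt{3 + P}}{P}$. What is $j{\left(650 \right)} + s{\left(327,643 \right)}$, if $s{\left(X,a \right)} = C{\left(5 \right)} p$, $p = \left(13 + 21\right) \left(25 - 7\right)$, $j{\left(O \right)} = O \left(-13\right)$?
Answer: $-8450 + \frac{1224 \sqrt{2}}{5} \approx -8103.8$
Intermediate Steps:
$j{\left(O \right)} = - 13 O$
$p = 612$ ($p = 34 \cdot 18 = 612$)
$C{\left(P \right)} = \frac{\sqrt{3 + P}}{P}$
$s{\left(X,a \right)} = \frac{1224 \sqrt{2}}{5}$ ($s{\left(X,a \right)} = \frac{\sqrt{3 + 5}}{5} \cdot 612 = \frac{\sqrt{8}}{5} \cdot 612 = \frac{2 \sqrt{2}}{5} \cdot 612 = \frac{1224 \sqrt{2}}{5}$)
$j{\left(650 \right)} + s{\left(327,643 \right)} = \left(-13\right) 650 + \frac{1224 \sqrt{2}}{5} = -8450 + \frac{1224 \sqrt{2}}{5}$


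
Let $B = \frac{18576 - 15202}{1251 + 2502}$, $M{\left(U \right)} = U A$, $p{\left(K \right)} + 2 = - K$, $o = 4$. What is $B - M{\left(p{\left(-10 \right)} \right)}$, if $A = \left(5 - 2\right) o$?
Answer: $- \frac{356914}{3753} \approx -95.101$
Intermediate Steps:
$p{\left(K \right)} = -2 - K$
$A = 12$ ($A = \left(5 - 2\right) 4 = 3 \cdot 4 = 12$)
$M{\left(U \right)} = 12 U$ ($M{\left(U \right)} = U 12 = 12 U$)
$B = \frac{3374}{3753} \approx 0.89901$
$B - M{\left(p{\left(-10 \right)} \right)} = \frac{3374}{3753} - 12 \left(-2 - -10\right) = \frac{3374}{3753} - 12 \left(-2 + 10\right) = \frac{3374}{3753} - 12 \cdot 8 = \frac{3374}{3753} - 96 = - \frac{356914}{3753}$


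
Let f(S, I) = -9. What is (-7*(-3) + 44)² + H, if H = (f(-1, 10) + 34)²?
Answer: 4850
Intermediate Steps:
H = 625 (H = (-9 + 34)² = 25² = 625)
(-7*(-3) + 44)² + H = (-7*(-3) + 44)² + 625 = (21 + 44)² + 625 = 65² + 625 = 4225 + 625 = 4850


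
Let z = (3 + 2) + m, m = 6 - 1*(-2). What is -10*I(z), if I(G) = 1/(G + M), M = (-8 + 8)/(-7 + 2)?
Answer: -10/13 ≈ -0.76923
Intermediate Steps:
m = 8 (m = 6 + 2 = 8)
M = 0 (M = 0/(-5) = 0*(-⅕) = 0)
z = 13 (z = (3 + 2) + 8 = 5 + 8 = 13)
I(G) = 1/G (I(G) = 1/(G + 0) = 1/G)
-10*I(z) = -10/13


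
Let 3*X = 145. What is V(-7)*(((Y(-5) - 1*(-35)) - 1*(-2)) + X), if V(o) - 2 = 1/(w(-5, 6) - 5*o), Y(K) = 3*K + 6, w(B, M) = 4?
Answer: 18091/117 ≈ 154.62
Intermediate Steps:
X = 145/3 (X = (⅓)*145 = 145/3 ≈ 48.333)
Y(K) = 6 + 3*K
V(o) = 2 + 1/(4 - 5*o)
V(-7)*(((Y(-5) - 1*(-35)) - 1*(-2)) + X) = ((-9 + 10*(-7))/(-4 + 5*(-7)))*((((6 + 3*(-5)) - 1*(-35)) - 1*(-2)) + 145/3) = ((-9 - 70)/(-4 - 35))*((((6 - 15) + 35) + 2) + 145/3) = (-79/(-39))*(((-9 + 35) + 2) + 145/3) = (-1/39*(-79))*((26 + 2) + 145/3) = 79*(28 + 145/3)/39 = (79/39)*(229/3) = 18091/117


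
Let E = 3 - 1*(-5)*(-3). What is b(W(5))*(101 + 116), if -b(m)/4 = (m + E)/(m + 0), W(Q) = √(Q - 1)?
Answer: 4340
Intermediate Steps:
W(Q) = √(-1 + Q)
E = -12 (E = 3 + 5*(-3) = 3 - 15 = -12)
b(m) = -4*(-12 + m)/m (b(m) = -4*(m - 12)/(m + 0) = -4*(-12 + m)/m)
b(W(5))*(101 + 116) = (-4 + 48/(√(-1 + 5)))*(101 + 116) = (-4 + 48/(√4))*217 = (-4 + 48/2)*217 = (-4 + 48*(½))*217 = (-4 + 24)*217 = 20*217 = 4340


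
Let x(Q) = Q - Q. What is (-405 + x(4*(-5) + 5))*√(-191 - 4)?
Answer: -405*I*√195 ≈ -5655.5*I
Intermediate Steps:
x(Q) = 0
(-405 + x(4*(-5) + 5))*√(-191 - 4) = (-405 + 0)*√(-191 - 4) = -405*I*√195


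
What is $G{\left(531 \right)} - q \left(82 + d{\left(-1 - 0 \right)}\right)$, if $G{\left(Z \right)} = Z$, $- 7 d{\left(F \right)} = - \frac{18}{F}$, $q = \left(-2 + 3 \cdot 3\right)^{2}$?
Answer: $-3361$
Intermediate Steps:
$q = 49$ ($q = \left(-2 + 9\right)^{2} = 7^{2} = 49$)
$d{\left(F \right)} = \frac{18}{7 F}$ ($d{\left(F \right)} = - \frac{\left(-18\right) \frac{1}{F}}{7} = \frac{18}{7 F}$)
$G{\left(531 \right)} - q \left(82 + d{\left(-1 - 0 \right)}\right) = 531 - 49 \left(82 + \frac{18}{7 \left(-1 - 0\right)}\right) = 531 - 49 \left(82 + \frac{18}{7 \left(-1 + 0\right)}\right) = 531 - 49 \left(82 + \frac{18}{7 \left(-1\right)}\right) = 531 - 49 \left(82 + \frac{18}{7} \left(-1\right)\right) = 531 - 49 \left(82 - \frac{18}{7}\right) = 531 - 49 \cdot \frac{556}{7} = 531 - 3892 = -3361$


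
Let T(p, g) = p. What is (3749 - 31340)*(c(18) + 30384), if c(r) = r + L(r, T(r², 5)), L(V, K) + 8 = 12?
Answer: -838931946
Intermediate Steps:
L(V, K) = 4 (L(V, K) = -8 + 12 = 4)
c(r) = 4 + r (c(r) = r + 4 = 4 + r)
(3749 - 31340)*(c(18) + 30384) = (3749 - 31340)*((4 + 18) + 30384) = -27591*(22 + 30384) = -27591*30406 = -838931946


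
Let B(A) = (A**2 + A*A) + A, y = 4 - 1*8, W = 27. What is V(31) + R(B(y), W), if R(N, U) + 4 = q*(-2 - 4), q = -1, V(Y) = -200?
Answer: -198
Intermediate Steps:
y = -4 (y = 4 - 8 = -4)
B(A) = A + 2*A**2 (B(A) = (A**2 + A**2) + A = 2*A**2 + A = A + 2*A**2)
R(N, U) = 2 (R(N, U) = -4 - (-2 - 4) = -4 - 1*(-6) = -4 + 6 = 2)
V(31) + R(B(y), W) = -200 + 2 = -198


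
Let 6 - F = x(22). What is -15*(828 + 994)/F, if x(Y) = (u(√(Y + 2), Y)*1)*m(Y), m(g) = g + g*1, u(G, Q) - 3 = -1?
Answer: 13665/41 ≈ 333.29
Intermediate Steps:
u(G, Q) = 2 (u(G, Q) = 3 - 1 = 2)
m(g) = 2*g (m(g) = g + g = 2*g)
x(Y) = 4*Y (x(Y) = (2*1)*(2*Y) = 2*(2*Y) = 4*Y)
F = -82 (F = 6 - 4*22 = 6 - 1*88 = 6 - 88 = -82)
-15*(828 + 994)/F = -15*(828 + 994)/(-82) = -27330*(-1)/82 = -15*(-911/41) = 13665/41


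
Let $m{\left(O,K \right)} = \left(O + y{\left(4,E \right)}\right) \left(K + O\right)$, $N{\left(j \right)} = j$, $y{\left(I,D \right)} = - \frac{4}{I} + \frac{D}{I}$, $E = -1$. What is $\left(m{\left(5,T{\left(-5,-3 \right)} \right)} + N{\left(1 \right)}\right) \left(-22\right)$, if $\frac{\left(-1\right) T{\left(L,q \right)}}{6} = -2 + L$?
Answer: $- \frac{7799}{2} \approx -3899.5$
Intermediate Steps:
$T{\left(L,q \right)} = 12 - 6 L$ ($T{\left(L,q \right)} = - 6 \left(-2 + L\right) = 12 - 6 L$)
$m{\left(O,K \right)} = \left(- \frac{5}{4} + O\right) \left(K + O\right)$ ($m{\left(O,K \right)} = \left(O + \frac{-4 - 1}{4}\right) \left(K + O\right) = \left(O + \frac{1}{4} \left(-5\right)\right) \left(K + O\right) = \left(O - \frac{5}{4}\right) \left(K + O\right) = \left(- \frac{5}{4} + O\right) \left(K + O\right)$)
$\left(m{\left(5,T{\left(-5,-3 \right)} \right)} + N{\left(1 \right)}\right) \left(-22\right) = \left(\left(5^{2} - \frac{5 \left(12 - -30\right)}{4} - \frac{25}{4} + \left(12 - -30\right) 5\right) + 1\right) \left(-22\right) = \left(\left(25 - \frac{5 \left(12 + 30\right)}{4} - \frac{25}{4} + \left(12 + 30\right) 5\right) + 1\right) \left(-22\right) = \left(\left(25 - \frac{105}{2} - \frac{25}{4} + 42 \cdot 5\right) + 1\right) \left(-22\right) = \left(\left(25 - \frac{105}{2} - \frac{25}{4} + 210\right) + 1\right) \left(-22\right) = \left(\frac{705}{4} + 1\right) \left(-22\right) = \frac{709}{4} \left(-22\right) = - \frac{7799}{2}$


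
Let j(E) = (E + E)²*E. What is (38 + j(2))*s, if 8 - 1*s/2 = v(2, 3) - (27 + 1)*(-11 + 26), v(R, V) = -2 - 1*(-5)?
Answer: 59500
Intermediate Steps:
j(E) = 4*E³ (j(E) = (2*E)²*E = (4*E²)*E = 4*E³)
v(R, V) = 3 (v(R, V) = -2 + 5 = 3)
s = 850 (s = 16 - 2*(3 - (27 + 1)*(-11 + 26)) = 16 - 2*(3 - 28*15) = 16 - 2*(3 - 1*420) = 16 - 2*(3 - 420) = 16 - 2*(-417) = 16 + 834 = 850)
(38 + j(2))*s = (38 + 4*2³)*850 = (38 + 4*8)*850 = (38 + 32)*850 = 70*850 = 59500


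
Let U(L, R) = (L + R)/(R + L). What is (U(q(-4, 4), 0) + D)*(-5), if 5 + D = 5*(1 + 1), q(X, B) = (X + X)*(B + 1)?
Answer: -30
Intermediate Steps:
q(X, B) = 2*X*(1 + B) (q(X, B) = (2*X)*(1 + B) = 2*X*(1 + B))
U(L, R) = 1 (U(L, R) = (L + R)/(L + R) = 1)
D = 5 (D = -5 + 5*(1 + 1) = -5 + 5*2 = -5 + 10 = 5)
(U(q(-4, 4), 0) + D)*(-5) = (1 + 5)*(-5) = 6*(-5) = -30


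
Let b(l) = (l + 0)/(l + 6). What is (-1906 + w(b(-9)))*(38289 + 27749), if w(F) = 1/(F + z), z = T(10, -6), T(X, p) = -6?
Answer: -377671322/3 ≈ -1.2589e+8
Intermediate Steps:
z = -6
b(l) = l/(6 + l)
w(F) = 1/(-6 + F) (w(F) = 1/(F - 6) = 1/(-6 + F))
(-1906 + w(b(-9)))*(38289 + 27749) = (-1906 + 1/(-6 - 9/(6 - 9)))*(38289 + 27749) = (-1906 + 1/(-6 - 9/(-3)))*66038 = (-1906 + 1/(-6 - 9*(-⅓)))*66038 = (-1906 + 1/(-6 + 3))*66038 = (-1906 + 1/(-3))*66038 = (-1906 - ⅓)*66038 = -5719/3*66038 = -377671322/3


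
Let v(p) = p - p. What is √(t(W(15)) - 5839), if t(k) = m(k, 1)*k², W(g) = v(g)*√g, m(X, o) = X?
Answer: I*√5839 ≈ 76.413*I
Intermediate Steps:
v(p) = 0
W(g) = 0 (W(g) = 0*√g = 0)
t(k) = k³ (t(k) = k*k² = k³)
√(t(W(15)) - 5839) = √(0³ - 5839) = √(0 - 5839) = √(-5839) = I*√5839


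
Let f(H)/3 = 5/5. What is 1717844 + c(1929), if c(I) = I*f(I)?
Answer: 1723631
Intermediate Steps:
f(H) = 3 (f(H) = 3*(5/5) = 3*(5*(⅕)) = 3*1 = 3)
c(I) = 3*I (c(I) = I*3 = 3*I)
1717844 + c(1929) = 1717844 + 3*1929 = 1717844 + 5787 = 1723631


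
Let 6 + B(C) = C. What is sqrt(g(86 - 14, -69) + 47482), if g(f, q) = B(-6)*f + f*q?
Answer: 35*sqrt(34) ≈ 204.08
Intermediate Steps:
B(C) = -6 + C
g(f, q) = -12*f + f*q (g(f, q) = (-6 - 6)*f + f*q = -12*f + f*q)
sqrt(g(86 - 14, -69) + 47482) = sqrt((86 - 14)*(-12 - 69) + 47482) = sqrt(72*(-81) + 47482) = sqrt(-5832 + 47482) = sqrt(41650) = 35*sqrt(34)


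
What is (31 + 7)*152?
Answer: 5776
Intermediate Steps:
(31 + 7)*152 = 38*152 = 5776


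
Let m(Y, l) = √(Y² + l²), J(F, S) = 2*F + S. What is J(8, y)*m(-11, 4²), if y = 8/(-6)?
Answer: 44*√377/3 ≈ 284.78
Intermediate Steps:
y = -4/3 (y = 8*(-⅙) = -4/3 ≈ -1.3333)
J(F, S) = S + 2*F
J(8, y)*m(-11, 4²) = (-4/3 + 2*8)*√((-11)² + (4²)²) = (-4/3 + 16)*√(121 + 16²) = 44*√(121 + 256)/3 = 44*√377/3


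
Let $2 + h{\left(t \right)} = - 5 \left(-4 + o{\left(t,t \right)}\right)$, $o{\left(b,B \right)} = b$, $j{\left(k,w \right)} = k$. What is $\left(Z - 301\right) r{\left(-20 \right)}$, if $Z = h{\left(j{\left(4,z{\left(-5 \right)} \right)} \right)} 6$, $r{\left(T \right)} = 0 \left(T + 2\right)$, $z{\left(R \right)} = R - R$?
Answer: $0$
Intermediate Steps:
$z{\left(R \right)} = 0$
$r{\left(T \right)} = 0$ ($r{\left(T \right)} = 0 \left(2 + T\right) = 0$)
$h{\left(t \right)} = 18 - 5 t$ ($h{\left(t \right)} = -2 - 5 \left(-4 + t\right) = -2 - \left(-20 + 5 t\right) = 18 - 5 t$)
$Z = -12$ ($Z = \left(18 - 20\right) 6 = \left(-2\right) 6 = -12$)
$\left(Z - 301\right) r{\left(-20 \right)} = \left(-12 - 301\right) 0 = \left(-313\right) 0 = 0$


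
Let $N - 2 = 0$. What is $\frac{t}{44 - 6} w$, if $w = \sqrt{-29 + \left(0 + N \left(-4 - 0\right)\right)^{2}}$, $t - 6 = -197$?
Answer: $- \frac{191 \sqrt{35}}{38} \approx -29.736$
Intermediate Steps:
$t = -191$ ($t = 6 - 197 = -191$)
$N = 2$ ($N = 2 + 0 = 2$)
$w = \sqrt{35}$ ($w = \sqrt{-29 + \left(0 + 2 \left(-4 - 0\right)\right)^{2}} = \sqrt{-29 + \left(0 + 2 \left(-4 + 0\right)\right)^{2}} = \sqrt{-29 + \left(0 + 2 \left(-4\right)\right)^{2}} = \sqrt{-29 + \left(0 - 8\right)^{2}} = \sqrt{-29 + \left(-8\right)^{2}} = \sqrt{-29 + 64} = \sqrt{35} \approx 5.9161$)
$\frac{t}{44 - 6} w = - \frac{191}{44 - 6} \sqrt{35} = - \frac{191}{38} \sqrt{35} = \left(-191\right) \frac{1}{38} \sqrt{35} = - \frac{191 \sqrt{35}}{38}$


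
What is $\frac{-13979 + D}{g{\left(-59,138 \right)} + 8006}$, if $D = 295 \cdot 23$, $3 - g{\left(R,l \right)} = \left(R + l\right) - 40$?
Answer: $- \frac{3597}{3985} \approx -0.90263$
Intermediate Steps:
$g{\left(R,l \right)} = 43 - R - l$ ($g{\left(R,l \right)} = 3 - \left(\left(R + l\right) - 40\right) = 3 - \left(-40 + R + l\right) = 43 - R - l$)
$D = 6785$
$\frac{-13979 + D}{g{\left(-59,138 \right)} + 8006} = \frac{-13979 + 6785}{\left(43 - -59 - 138\right) + 8006} = - \frac{7194}{\left(43 + 59 - 138\right) + 8006} = - \frac{7194}{-36 + 8006} = - \frac{7194}{7970} = \left(-7194\right) \frac{1}{7970} = - \frac{3597}{3985}$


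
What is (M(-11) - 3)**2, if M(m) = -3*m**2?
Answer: 133956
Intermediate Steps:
(M(-11) - 3)**2 = (-3*(-11)**2 - 3)**2 = (-3*121 - 3)**2 = (-363 - 3)**2 = (-366)**2 = 133956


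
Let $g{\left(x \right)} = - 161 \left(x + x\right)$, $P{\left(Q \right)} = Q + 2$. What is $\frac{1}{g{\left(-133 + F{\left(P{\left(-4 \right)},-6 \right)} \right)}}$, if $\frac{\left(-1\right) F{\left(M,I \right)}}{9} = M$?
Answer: $\frac{1}{37030} \approx 2.7005 \cdot 10^{-5}$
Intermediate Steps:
$P{\left(Q \right)} = 2 + Q$
$F{\left(M,I \right)} = - 9 M$
$g{\left(x \right)} = - 322 x$ ($g{\left(x \right)} = - 161 \cdot 2 x = - 322 x$)
$\frac{1}{g{\left(-133 + F{\left(P{\left(-4 \right)},-6 \right)} \right)}} = \frac{1}{\left(-322\right) \left(-133 - 9 \left(2 - 4\right)\right)} = \frac{1}{\left(-322\right) \left(-133 - -18\right)} = \frac{1}{\left(-322\right) \left(-133 + 18\right)} = \frac{1}{\left(-322\right) \left(-115\right)} = \frac{1}{37030}$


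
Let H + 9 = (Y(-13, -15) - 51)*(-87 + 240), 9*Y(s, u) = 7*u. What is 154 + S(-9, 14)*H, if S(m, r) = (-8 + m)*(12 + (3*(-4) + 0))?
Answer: 154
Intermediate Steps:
S(m, r) = 0 (S(m, r) = (-8 + m)*(12 + (-12 + 0)) = (-8 + m)*(12 - 12) = (-8 + m)*0 = 0)
Y(s, u) = 7*u/9 (Y(s, u) = (7*u)/9 = 7*u/9)
H = -9597 (H = -9 + ((7/9)*(-15) - 51)*(-87 + 240) = -9 + (-35/3 - 51)*153 = -9 - 188/3*153 = -9 - 9588 = -9597)
154 + S(-9, 14)*H = 154 + 0*(-9597) = 154 + 0 = 154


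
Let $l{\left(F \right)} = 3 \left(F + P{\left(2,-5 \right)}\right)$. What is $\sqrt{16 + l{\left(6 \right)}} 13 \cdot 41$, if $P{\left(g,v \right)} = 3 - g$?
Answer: $533 \sqrt{37} \approx 3242.1$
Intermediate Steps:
$l{\left(F \right)} = 3 + 3 F$ ($l{\left(F \right)} = 3 \left(F + \left(3 - 2\right)\right) = 3 \left(F + 1\right) = 3 \left(1 + F\right) = 3 + 3 F$)
$\sqrt{16 + l{\left(6 \right)}} 13 \cdot 41 = \sqrt{16 + \left(3 + 3 \cdot 6\right)} 13 \cdot 41 = \sqrt{16 + \left(3 + 18\right)} 13 \cdot 41 = \sqrt{16 + 21} \cdot 13 \cdot 41 = \sqrt{37} \cdot 13 \cdot 41 = 13 \sqrt{37} \cdot 41 = 533 \sqrt{37}$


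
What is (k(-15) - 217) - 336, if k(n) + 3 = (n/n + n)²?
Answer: -360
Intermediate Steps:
k(n) = -3 + (1 + n)² (k(n) = -3 + (n/n + n)² = -3 + (1 + n)²)
(k(-15) - 217) - 336 = ((-3 + (1 - 15)²) - 217) - 336 = ((-3 + (-14)²) - 217) - 336 = ((-3 + 196) - 217) - 336 = (193 - 217) - 336 = -24 - 336 = -360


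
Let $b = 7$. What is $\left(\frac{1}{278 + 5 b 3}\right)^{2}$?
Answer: $\frac{1}{146689} \approx 6.8171 \cdot 10^{-6}$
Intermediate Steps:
$\left(\frac{1}{278 + 5 b 3}\right)^{2} = \left(\frac{1}{278 + 5 \cdot 7 \cdot 3}\right)^{2} = \left(\frac{1}{278 + 35 \cdot 3}\right)^{2} = \left(\frac{1}{278 + 105}\right)^{2} = \left(\frac{1}{383}\right)^{2} = \frac{1}{146689}$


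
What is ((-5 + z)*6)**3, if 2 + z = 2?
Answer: -27000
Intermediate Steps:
z = 0 (z = -2 + 2 = 0)
((-5 + z)*6)**3 = ((-5 + 0)*6)**3 = (-5*6)**3 = (-30)**3 = -27000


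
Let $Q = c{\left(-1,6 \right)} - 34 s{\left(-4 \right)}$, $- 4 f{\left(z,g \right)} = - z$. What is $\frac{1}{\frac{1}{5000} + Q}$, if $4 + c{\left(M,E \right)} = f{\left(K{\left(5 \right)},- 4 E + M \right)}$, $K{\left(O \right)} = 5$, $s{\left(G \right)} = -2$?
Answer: $\frac{5000}{326251} \approx 0.015326$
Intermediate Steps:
$f{\left(z,g \right)} = \frac{z}{4}$ ($f{\left(z,g \right)} = - \frac{\left(-1\right) z}{4} = \frac{z}{4}$)
$c{\left(M,E \right)} = - \frac{11}{4}$ ($c{\left(M,E \right)} = -4 + \frac{1}{4} \cdot 5 = -4 + \frac{5}{4} = - \frac{11}{4}$)
$Q = \frac{261}{4}$ ($Q = - \frac{11}{4} - -68 = - \frac{11}{4} + 68 = \frac{261}{4} \approx 65.25$)
$\frac{1}{\frac{1}{5000} + Q} = \frac{1}{\frac{1}{5000} + \frac{261}{4}} = \frac{1}{\frac{326251}{5000}} = \frac{5000}{326251}$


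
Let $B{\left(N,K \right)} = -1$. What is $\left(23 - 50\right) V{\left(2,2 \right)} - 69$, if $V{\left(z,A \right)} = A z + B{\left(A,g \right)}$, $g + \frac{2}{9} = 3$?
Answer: $-150$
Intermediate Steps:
$g = \frac{25}{9}$ ($g = - \frac{2}{9} + 3 = \frac{25}{9} \approx 2.7778$)
$V{\left(z,A \right)} = -1 + A z$ ($V{\left(z,A \right)} = A z - 1 = -1 + A z$)
$\left(23 - 50\right) V{\left(2,2 \right)} - 69 = \left(23 - 50\right) \left(-1 + 2 \cdot 2\right) - 69 = \left(23 - 50\right) \left(-1 + 4\right) - 69 = \left(-27\right) 3 - 69 = -81 - 69 = -150$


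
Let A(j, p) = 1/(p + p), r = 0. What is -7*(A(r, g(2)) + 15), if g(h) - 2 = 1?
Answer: -637/6 ≈ -106.17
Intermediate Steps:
g(h) = 3 (g(h) = 2 + 1 = 3)
A(j, p) = 1/(2*p)
-7*(A(r, g(2)) + 15) = -7*((1/2)/3 + 15) = -7*((1/2)*(1/3) + 15) = -7*(1/6 + 15) = -7*91/6 = -637/6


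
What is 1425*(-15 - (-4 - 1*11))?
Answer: 0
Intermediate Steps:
1425*(-15 - (-4 - 1*11)) = 1425*(-15 - (-4 - 11)) = 1425*(-15 - 1*(-15)) = 1425*(-15 + 15) = 1425*0 = 0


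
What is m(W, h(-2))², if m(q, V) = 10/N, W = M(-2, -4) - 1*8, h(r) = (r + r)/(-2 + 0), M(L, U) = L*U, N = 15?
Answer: 4/9 ≈ 0.44444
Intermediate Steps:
h(r) = -r (h(r) = (2*r)/(-2) = (2*r)*(-½) = -r)
W = 0 (W = -2*(-4) - 1*8 = 8 - 8 = 0)
m(q, V) = ⅔ (m(q, V) = 10/15 = 10*(1/15) = ⅔)
m(W, h(-2))² = (⅔)² = 4/9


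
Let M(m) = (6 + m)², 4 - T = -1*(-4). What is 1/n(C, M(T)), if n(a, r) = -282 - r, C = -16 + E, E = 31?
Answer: -1/318 ≈ -0.0031447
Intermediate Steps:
T = 0 (T = 4 - (-1)*(-4) = 4 - 1*4 = 4 - 4 = 0)
C = 15 (C = -16 + 31 = 15)
1/n(C, M(T)) = 1/(-282 - (6 + 0)²) = 1/(-282 - 1*6²) = 1/(-282 - 1*36) = 1/(-282 - 36) = 1/(-318) = -1/318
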